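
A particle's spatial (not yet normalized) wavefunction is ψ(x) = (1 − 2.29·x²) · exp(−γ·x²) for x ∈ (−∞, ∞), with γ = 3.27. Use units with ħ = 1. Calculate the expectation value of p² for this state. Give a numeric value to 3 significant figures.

6.90

p² ψ = −ħ² d²ψ/dx²; ⟨p²⟩ = −ħ² ∫ ψ*·ψ'' dx / ∫|ψ|² dx.
Expand each integrand as polynomial × e^(−2γx²) and use ∫x^(2j)·e^(−2γx²) dx = (2j−1)!!/(4γ)^j · √(π/(2γ)), odd powers → 0; here √(π/(2γ)) = 0.69308. Differentiate with the product rule, d/dx e^(−γx²) = −2γx·e^(−γx²).
State is unnormalized: ∫|ψ|² dx = 0.51413, and ∫ψ*·(−ħ² ψ'') dx = 3.5462, so ⟨p²⟩ = 3.5462 / 0.51413.
⟨p²⟩ = 6.8975.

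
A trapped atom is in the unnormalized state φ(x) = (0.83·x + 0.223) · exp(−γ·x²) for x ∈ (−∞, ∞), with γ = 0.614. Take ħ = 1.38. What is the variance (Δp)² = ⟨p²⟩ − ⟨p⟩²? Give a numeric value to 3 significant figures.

Compute ⟨p⟩ and ⟨p²⟩ separately; (Δp)² = ⟨p²⟩ − ⟨p⟩².
Expand each integrand as polynomial × e^(−2γx²) and use ∫x^(2j)·e^(−2γx²) dx = (2j−1)!!/(4γ)^j · √(π/(2γ)), odd powers → 0; here √(π/(2γ)) = 1.5995. Differentiate with the product rule, d/dx e^(−γx²) = −2γx·e^(−γx²).
Normalization: ∫|φ|² dx = 0.52819.
⟨p⟩ = 0.0000 and ⟨p²⟩ = 3.1557.
(Δp)² = 3.1557 − (0.0000)² = 3.1557.

3.16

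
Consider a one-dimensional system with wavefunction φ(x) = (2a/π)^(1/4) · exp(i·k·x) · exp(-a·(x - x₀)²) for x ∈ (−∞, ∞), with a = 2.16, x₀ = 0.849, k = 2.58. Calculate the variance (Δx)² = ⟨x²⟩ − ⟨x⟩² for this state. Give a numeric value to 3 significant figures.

Compute ⟨x⟩ and ⟨x²⟩ separately, then (Δx)² = ⟨x²⟩ − ⟨x⟩².
Gaussian moments (u = x − x₀): ∫u^(2j)·e^(−2au²) du = (2j−1)!!/(4a)^j · √(π/(2a)), odd powers integrate to 0; here √(π/(2a)) = 0.85277.
⟨x⟩ = 0.84900 and ⟨x²⟩ = 0.83654.
(Δx)² = 0.83654 − (0.84900)² = 0.11574.

0.116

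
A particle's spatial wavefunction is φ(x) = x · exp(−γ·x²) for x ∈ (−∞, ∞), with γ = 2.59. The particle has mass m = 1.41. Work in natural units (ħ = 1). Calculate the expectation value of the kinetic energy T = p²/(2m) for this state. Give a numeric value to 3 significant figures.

2.76

T = −(ħ²/2m) d²/dx², so ⟨T⟩ = −(ħ²/2m) ∫ φ*·φ'' dx / ∫|φ|² dx; with m = 1.41.
Expand each integrand as polynomial × e^(−2γx²) and use ∫x^(2j)·e^(−2γx²) dx = (2j−1)!!/(4γ)^j · √(π/(2γ)), odd powers → 0; here √(π/(2γ)) = 0.77877. Differentiate with the product rule, d/dx e^(−γx²) = −2γx·e^(−γx²).
State is unnormalized: ∫|φ|² dx = 0.075171, and ∫φ*·(−ħ²/2m · φ'') dx = 0.20712, so ⟨T⟩ = 0.20712 / 0.075171.
⟨T⟩ = 2.7553.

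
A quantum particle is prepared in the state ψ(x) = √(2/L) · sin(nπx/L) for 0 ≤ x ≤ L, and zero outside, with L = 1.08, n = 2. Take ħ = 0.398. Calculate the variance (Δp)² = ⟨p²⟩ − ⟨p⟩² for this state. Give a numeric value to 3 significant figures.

5.36

Compute ⟨p⟩ and ⟨p²⟩ separately; (Δp)² = ⟨p²⟩ − ⟨p⟩².
d/dx sin(nπx/L) = (nπ/L)·cos(nπx/L) and d²/dx² sin(nπx/L) = −(nπ/L)²·sin(nπx/L); on 0 ≤ x ≤ L, ∫sin²(nπx/L) dx = L/2 and ∫sin(nπx/L)·cos(nπx/L) dx = 0.
⟨p⟩ = 0.0000 and ⟨p²⟩ = 5.3614.
(Δp)² = 5.3614 − (0.0000)² = 5.3614.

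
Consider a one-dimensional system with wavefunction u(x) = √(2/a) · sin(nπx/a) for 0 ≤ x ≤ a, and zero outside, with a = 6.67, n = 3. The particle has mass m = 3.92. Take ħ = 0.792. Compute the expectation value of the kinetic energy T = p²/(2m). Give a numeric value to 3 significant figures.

0.160

T = −(ħ²/2m) d²/dx², so ⟨T⟩ = −(ħ²/2m) ∫ u*·u'' dx; with m = 3.92.
d/dx sin(nπx/a) = (nπ/a)·cos(nπx/a) and d²/dx² sin(nπx/a) = −(nπ/a)²·sin(nπx/a); on 0 ≤ x ≤ a, ∫sin²(nπx/a) dx = a/2 and ∫sin(nπx/a)·cos(nπx/a) dx = 0.
⟨T⟩ = 0.15974.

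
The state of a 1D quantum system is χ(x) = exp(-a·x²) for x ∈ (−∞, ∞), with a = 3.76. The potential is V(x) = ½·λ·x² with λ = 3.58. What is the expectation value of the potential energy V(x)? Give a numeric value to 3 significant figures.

0.119

⟨V⟩ = ∫ V(x)·|χ|² dx / ∫|χ|² dx.
Gaussian moments: ∫x^(2j)·e^(−2ax²) dx = (2j−1)!!/(4a)^j · √(π/(2a)), odd powers integrate to 0; here √(π/(2a)) = 0.64635.
State is unnormalized: ∫|χ|² dx = 0.64635, and ∫χ*·V(x)·χ dx = 0.076926, so ⟨V⟩ = 0.076926 / 0.64635.
⟨V⟩ = 0.11902.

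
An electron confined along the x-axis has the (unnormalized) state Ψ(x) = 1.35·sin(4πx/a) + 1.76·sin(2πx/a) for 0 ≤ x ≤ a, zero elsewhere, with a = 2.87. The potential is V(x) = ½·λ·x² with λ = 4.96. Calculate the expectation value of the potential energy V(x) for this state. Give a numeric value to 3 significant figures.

7.51

⟨V⟩ = ∫ V(x)·|Ψ|² dx / ∫|Ψ|² dx.
On 0 ≤ x ≤ a (j ≠ l): ∫sin²(jπx/a) dx = a/2, ∫sin(jπx/a)·sin(lπx/a) dx = 0; diagonal moments ∫x·sin²(jπx/a) dx = a²/4, ∫x²·sin²(jπx/a) dx = a³·(1/6 − 1/(4j²π²)); cross terms ∫x·sin(jπx/a)·sin(lπx/a) dx = 0 for j + l even and −4jla²/(π²(j² − l²)²) for j + l odd, ∫x²·sin(jπx/a)·sin(lπx/a) dx = (−1)^(j+l)·4jla³/(π²(j² − l²)²); higher powers the same way via product-to-sum and parts.
State is unnormalized: ∫|Ψ|² dx = 7.0603, and ∫Ψ*·V(x)·Ψ dx = 53.029, so ⟨V⟩ = 53.029 / 7.0603.
⟨V⟩ = 7.5108.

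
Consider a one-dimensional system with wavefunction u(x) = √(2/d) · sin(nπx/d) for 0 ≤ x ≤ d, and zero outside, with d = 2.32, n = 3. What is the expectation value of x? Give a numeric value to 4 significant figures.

⟨x⟩ = ∫ x·|u|² dx (integrals over the domain).
With sin²θ = (1 − cos2θ)/2 on 0 ≤ x ≤ d: ∫sin²(nπx/d) dx = d/2, ∫x·sin²(nπx/d) dx = d²/4, ∫x²·sin²(nπx/d) dx = d³·(1/6 − 1/(4n²π²)); higher powers xᵏ the same way, integrating xᵏ·cos(2nπx/d) by parts.
⟨x⟩ = 1.1600.

1.160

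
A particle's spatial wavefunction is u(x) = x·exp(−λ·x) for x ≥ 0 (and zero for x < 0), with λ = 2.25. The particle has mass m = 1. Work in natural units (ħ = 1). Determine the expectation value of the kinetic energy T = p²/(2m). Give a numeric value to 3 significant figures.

2.53

T = −(ħ²/2m) d²/dx², so ⟨T⟩ = −(ħ²/2m) ∫ u*·u'' dx / ∫|u|² dx; with m = 1.
Differentiate x·exp(−λ·x) with the product rule; every integrand then reduces to terms xʲ·e^(−2λx) on [0, ∞), with ∫₀^∞ xʲ·e^(−2λx) dx = j!/(2λ)^(j+1).
State is unnormalized: ∫|u|² dx = 0.021948, and ∫u*·(−ħ²/2m · u'') dx = 0.055556, so ⟨T⟩ = 0.055556 / 0.021948.
⟨T⟩ = 2.5313.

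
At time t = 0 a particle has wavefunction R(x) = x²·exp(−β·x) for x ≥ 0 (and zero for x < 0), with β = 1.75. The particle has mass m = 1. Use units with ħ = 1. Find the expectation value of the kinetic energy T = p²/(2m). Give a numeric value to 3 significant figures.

T = −(ħ²/2m) d²/dx², so ⟨T⟩ = −(ħ²/2m) ∫ R*·R'' dx / ∫|R|² dx; with m = 1.
Differentiate x²·exp(−β·x) with the product rule; every integrand then reduces to terms xʲ·e^(−2βx) on [0, ∞), with ∫₀^∞ xʲ·e^(−2βx) dx = j!/(2β)^(j+1).
State is unnormalized: ∫|R|² dx = 0.045695, and ∫R*·(−ħ²/2m · R'') dx = 0.023324, so ⟨T⟩ = 0.023324 / 0.045695.
⟨T⟩ = 0.51042.

0.510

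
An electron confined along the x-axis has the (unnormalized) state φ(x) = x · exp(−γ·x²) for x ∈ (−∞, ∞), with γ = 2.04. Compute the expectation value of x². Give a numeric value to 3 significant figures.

⟨x²⟩ = ∫ x²·|φ|² dx / ∫|φ|² dx (integrals over the domain).
Expand each integrand as polynomial × e^(−2γx²) and use ∫x^(2j)·e^(−2γx²) dx = (2j−1)!!/(4γ)^j · √(π/(2γ)), odd powers → 0; here √(π/(2γ)) = 0.87750.
State is unnormalized: ∫|φ|² dx = 0.10754, and ∫φ*·x²·φ dx = 0.039535, so ⟨x²⟩ = 0.039535 / 0.10754.
⟨x²⟩ = 0.36765.

0.368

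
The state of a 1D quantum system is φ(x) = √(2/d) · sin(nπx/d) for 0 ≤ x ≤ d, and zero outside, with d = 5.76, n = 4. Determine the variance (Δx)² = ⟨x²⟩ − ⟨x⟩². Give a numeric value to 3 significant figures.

Compute ⟨x⟩ and ⟨x²⟩ separately, then (Δx)² = ⟨x²⟩ − ⟨x⟩².
With sin²θ = (1 − cos2θ)/2 on 0 ≤ x ≤ d: ∫sin²(nπx/d) dx = d/2, ∫x·sin²(nπx/d) dx = d²/4, ∫x²·sin²(nπx/d) dx = d³·(1/6 − 1/(4n²π²)); higher powers xᵏ the same way, integrating xᵏ·cos(2nπx/d) by parts.
⟨x⟩ = 2.8800 and ⟨x²⟩ = 10.954.
(Δx)² = 10.954 − (2.8800)² = 2.6598.

2.66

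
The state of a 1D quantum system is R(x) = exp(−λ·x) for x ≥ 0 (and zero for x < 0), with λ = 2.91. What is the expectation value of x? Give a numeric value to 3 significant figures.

0.172

⟨x⟩ = ∫ x·|R|² dx / ∫|R|² dx (integrals over the domain).
Every integrand reduces to terms xʲ·e^(−2λx) on [0, ∞); use ∫₀^∞ xʲ·e^(−2λx) dx = j!/(2λ)^(j+1).
State is unnormalized: ∫|R|² dx = 0.17182, and ∫R*·x·R dx = 0.029523, so ⟨x⟩ = 0.029523 / 0.17182.
⟨x⟩ = 0.17182.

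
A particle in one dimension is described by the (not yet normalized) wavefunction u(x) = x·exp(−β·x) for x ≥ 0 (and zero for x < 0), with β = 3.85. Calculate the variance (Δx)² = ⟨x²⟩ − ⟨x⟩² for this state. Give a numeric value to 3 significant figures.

0.0506

Compute ⟨x⟩ and ⟨x²⟩ separately, then (Δx)² = ⟨x²⟩ − ⟨x⟩².
Every integrand reduces to terms xʲ·e^(−2βx) on [0, ∞); use ∫₀^∞ xʲ·e^(−2βx) dx = j!/(2β)^(j+1).
Normalization: ∫|u|² dx = 0.0043808.
⟨x⟩ = 0.38961 and ⟨x²⟩ = 0.20240.
(Δx)² = 0.20240 − (0.38961)² = 0.050599.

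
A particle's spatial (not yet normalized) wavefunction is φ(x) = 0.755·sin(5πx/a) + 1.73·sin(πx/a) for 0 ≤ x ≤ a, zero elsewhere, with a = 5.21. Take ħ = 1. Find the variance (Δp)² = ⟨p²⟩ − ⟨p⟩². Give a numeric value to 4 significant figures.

Compute ⟨p⟩ and ⟨p²⟩ separately; (Δp)² = ⟨p²⟩ − ⟨p⟩².
d²/dx² sin(jπx/a) = −(jπ/a)²·sin(jπx/a); on 0 ≤ x ≤ a, ∫sin²(jπx/a) dx = a/2 and ∫sin(jπx/a)·sin(lπx/a) dx = 0 for j ≠ l, so only diagonal terms survive in ∫|φ|² and ∫φ·φ″; ∫φ·φ′ dx = [φ²/2] between the walls = 0.
Normalization: ∫|φ|² dx = 9.2814.
⟨p⟩ = 0.0000 and ⟨p²⟩ = 1.7597.
(Δp)² = 1.7597 − (0.0000)² = 1.7597.

1.760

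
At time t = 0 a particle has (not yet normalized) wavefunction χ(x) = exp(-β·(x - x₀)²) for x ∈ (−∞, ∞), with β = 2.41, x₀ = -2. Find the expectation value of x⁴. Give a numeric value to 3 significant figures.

⟨x⁴⟩ = ∫ x⁴·|χ|² dx / ∫|χ|² dx (integrals over the domain).
Gaussian moments (u = x − x₀): ∫u^(2j)·e^(−2βu²) du = (2j−1)!!/(4β)^j · √(π/(2β)), odd powers integrate to 0; here √(π/(2β)) = 0.80733.
State is unnormalized: ∫|χ|² dx = 0.80733, and ∫χ*·x⁴·χ dx = 14.953, so ⟨x⁴⟩ = 14.953 / 0.80733.
⟨x⁴⟩ = 18.522.

18.5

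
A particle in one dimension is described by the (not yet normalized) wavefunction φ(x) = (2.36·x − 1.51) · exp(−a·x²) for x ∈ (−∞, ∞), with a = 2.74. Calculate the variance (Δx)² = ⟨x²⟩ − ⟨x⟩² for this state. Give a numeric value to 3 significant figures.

Compute ⟨x⟩ and ⟨x²⟩ separately, then (Δx)² = ⟨x²⟩ − ⟨x⟩².
Expand each integrand as polynomial × e^(−2ax²) and use ∫x^(2j)·e^(−2ax²) dx = (2j−1)!!/(4a)^j · √(π/(2a)), odd powers → 0; here √(π/(2a)) = 0.75715.
Normalization: ∫|φ|² dx = 2.1112.
⟨x⟩ = -0.23322 and ⟨x²⟩ = 0.12450.
(Δx)² = 0.12450 − (-0.23322)² = 0.070106.

0.0701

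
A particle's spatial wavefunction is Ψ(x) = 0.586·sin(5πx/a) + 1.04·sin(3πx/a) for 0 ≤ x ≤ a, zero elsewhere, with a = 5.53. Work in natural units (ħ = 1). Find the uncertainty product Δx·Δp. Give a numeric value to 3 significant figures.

Δx = √(⟨x²⟩−⟨x⟩²), Δp = √(⟨p²⟩−⟨p⟩²).
On 0 ≤ x ≤ a (j ≠ l): ∫sin²(jπx/a) dx = a/2, ∫sin(jπx/a)·sin(lπx/a) dx = 0; diagonal moments ∫x·sin²(jπx/a) dx = a²/4, ∫x²·sin²(jπx/a) dx = a³·(1/6 − 1/(4j²π²)); cross terms ∫x·sin(jπx/a)·sin(lπx/a) dx = 0 for j + l even and −4jla²/(π²(j² − l²)²) for j + l odd, ∫x²·sin(jπx/a)·sin(lπx/a) dx = (−1)^(j+l)·4jla³/(π²(j² − l²)²); higher powers the same way via product-to-sum and parts. d²/dx² sin(jπx/a) = −(jπ/a)²·sin(jπx/a); on 0 ≤ x ≤ a, ∫sin²(jπx/a) dx = a/2 and ∫sin(jπx/a)·sin(lπx/a) dx = 0 for j ≠ l, so only diagonal terms survive in ∫|Ψ|² and ∫Ψ·Ψ″; ∫Ψ·Ψ′ dx = [Ψ²/2] between the walls = 0.
Normalization: ∫|Ψ|² dx = 3.9401.
⟨x⟩ = 2.7650, ⟨x²⟩ = 11.290 ⇒ Δx = 1.9092.
⟨p⟩ = 0.0000, ⟨p²⟩ = 4.1490 ⇒ Δp = 2.0369.
Δx·Δp = 3.8889.

3.89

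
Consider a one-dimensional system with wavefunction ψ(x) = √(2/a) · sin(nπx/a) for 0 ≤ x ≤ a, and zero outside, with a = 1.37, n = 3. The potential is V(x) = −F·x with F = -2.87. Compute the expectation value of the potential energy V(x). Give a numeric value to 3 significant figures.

1.97

⟨V⟩ = ∫ V(x)·|ψ|² dx.
With sin²θ = (1 − cos2θ)/2 on 0 ≤ x ≤ a: ∫sin²(nπx/a) dx = a/2, ∫x·sin²(nπx/a) dx = a²/4, ∫x²·sin²(nπx/a) dx = a³·(1/6 − 1/(4n²π²)); higher powers xᵏ the same way, integrating xᵏ·cos(2nπx/a) by parts.
⟨V⟩ = 1.9660.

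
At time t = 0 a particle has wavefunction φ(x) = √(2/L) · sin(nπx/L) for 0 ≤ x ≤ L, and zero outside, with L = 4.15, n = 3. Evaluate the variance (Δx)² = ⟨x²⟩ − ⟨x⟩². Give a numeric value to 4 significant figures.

1.338

Compute ⟨x⟩ and ⟨x²⟩ separately, then (Δx)² = ⟨x²⟩ − ⟨x⟩².
With sin²θ = (1 − cos2θ)/2 on 0 ≤ x ≤ L: ∫sin²(nπx/L) dx = L/2, ∫x·sin²(nπx/L) dx = L²/4, ∫x²·sin²(nπx/L) dx = L³·(1/6 − 1/(4n²π²)); higher powers xᵏ the same way, integrating xᵏ·cos(2nπx/L) by parts.
⟨x⟩ = 2.0750 and ⟨x²⟩ = 5.6439.
(Δx)² = 5.6439 − (2.0750)² = 1.3383.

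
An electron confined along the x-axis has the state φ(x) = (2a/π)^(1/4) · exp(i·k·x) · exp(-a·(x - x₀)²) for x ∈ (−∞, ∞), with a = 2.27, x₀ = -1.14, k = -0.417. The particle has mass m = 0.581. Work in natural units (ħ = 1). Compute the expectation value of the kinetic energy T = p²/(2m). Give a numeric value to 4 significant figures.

2.103

T = −(ħ²/2m) d²/dx², so ⟨T⟩ = −(ħ²/2m) ∫ φ*·φ'' dx; with m = 0.581.
Gaussian moments (u = x − x₀): ∫u^(2j)·e^(−2au²) du = (2j−1)!!/(4a)^j · √(π/(2a)), odd powers integrate to 0; here √(π/(2a)) = 0.83185. Derivatives: φ′ = (ik − 2au)·φ, φ″ = ((ik − 2au)² − 2a)·φ; the odd-in-u pieces drop out.
⟨T⟩ = 2.1032.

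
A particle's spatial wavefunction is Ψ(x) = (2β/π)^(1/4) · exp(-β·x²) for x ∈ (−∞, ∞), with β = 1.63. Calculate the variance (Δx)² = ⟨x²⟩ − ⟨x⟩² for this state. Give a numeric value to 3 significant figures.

Compute ⟨x⟩ and ⟨x²⟩ separately, then (Δx)² = ⟨x²⟩ − ⟨x⟩².
Gaussian moments: ∫x^(2j)·e^(−2βx²) dx = (2j−1)!!/(4β)^j · √(π/(2β)), odd powers integrate to 0; here √(π/(2β)) = 0.98167.
⟨x⟩ = 0.0000 and ⟨x²⟩ = 0.15337.
(Δx)² = 0.15337 − (0.0000)² = 0.15337.

0.153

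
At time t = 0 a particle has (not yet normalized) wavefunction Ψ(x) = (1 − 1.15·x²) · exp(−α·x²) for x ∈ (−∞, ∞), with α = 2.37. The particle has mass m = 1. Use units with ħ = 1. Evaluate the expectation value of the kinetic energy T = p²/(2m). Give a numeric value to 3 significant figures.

T = −(ħ²/2m) d²/dx², so ⟨T⟩ = −(ħ²/2m) ∫ Ψ*·Ψ'' dx / ∫|Ψ|² dx; with m = 1.
Expand each integrand as polynomial × e^(−2αx²) and use ∫x^(2j)·e^(−2αx²) dx = (2j−1)!!/(4α)^j · √(π/(2α)), odd powers → 0; here √(π/(2α)) = 0.81412. Differentiate with the product rule, d/dx e^(−αx²) = −2αx·e^(−αx²).
State is unnormalized: ∫|Ψ|² dx = 0.65254, and ∫Ψ*·(−ħ²/2m · Ψ'') dx = 1.2982, so ⟨T⟩ = 1.2982 / 0.65254.
⟨T⟩ = 1.9894.

1.99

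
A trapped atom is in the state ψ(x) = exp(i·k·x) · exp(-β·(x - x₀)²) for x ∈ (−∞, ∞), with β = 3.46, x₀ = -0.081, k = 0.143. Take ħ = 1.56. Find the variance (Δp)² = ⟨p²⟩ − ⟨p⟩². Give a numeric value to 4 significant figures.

8.420

Compute ⟨p⟩ and ⟨p²⟩ separately; (Δp)² = ⟨p²⟩ − ⟨p⟩².
Gaussian moments (u = x − x₀): ∫u^(2j)·e^(−2βu²) du = (2j−1)!!/(4β)^j · √(π/(2β)), odd powers integrate to 0; here √(π/(2β)) = 0.67379. Derivatives: ψ′ = (ik − 2βu)·ψ, ψ″ = ((ik − 2βu)² − 2β)·ψ; the odd-in-u pieces drop out.
Normalization: ∫|ψ|² dx = 0.67379.
⟨p⟩ = 0.22308 and ⟨p²⟩ = 8.4700.
(Δp)² = 8.4700 − (0.22308)² = 8.4203.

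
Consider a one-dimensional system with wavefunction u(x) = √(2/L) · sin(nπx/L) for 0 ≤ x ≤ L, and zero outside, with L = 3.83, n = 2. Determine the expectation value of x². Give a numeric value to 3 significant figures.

4.70

⟨x²⟩ = ∫ x²·|u|² dx (integrals over the domain).
With sin²θ = (1 − cos2θ)/2 on 0 ≤ x ≤ L: ∫sin²(nπx/L) dx = L/2, ∫x·sin²(nπx/L) dx = L²/4, ∫x²·sin²(nπx/L) dx = L³·(1/6 − 1/(4n²π²)); higher powers xᵏ the same way, integrating xᵏ·cos(2nπx/L) by parts.
⟨x²⟩ = 4.7038.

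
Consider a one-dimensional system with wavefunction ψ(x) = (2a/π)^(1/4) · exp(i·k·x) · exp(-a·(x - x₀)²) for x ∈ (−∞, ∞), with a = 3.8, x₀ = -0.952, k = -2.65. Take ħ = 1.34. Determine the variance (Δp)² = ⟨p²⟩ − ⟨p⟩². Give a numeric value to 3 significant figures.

6.82

Compute ⟨p⟩ and ⟨p²⟩ separately; (Δp)² = ⟨p²⟩ − ⟨p⟩².
Gaussian moments (u = x − x₀): ∫u^(2j)·e^(−2au²) du = (2j−1)!!/(4a)^j · √(π/(2a)), odd powers integrate to 0; here √(π/(2a)) = 0.64294. Derivatives: ψ′ = (ik − 2au)·ψ, ψ″ = ((ik − 2au)² − 2a)·ψ; the odd-in-u pieces drop out.
⟨p⟩ = -3.5510 and ⟨p²⟩ = 19.433.
(Δp)² = 19.433 − (-3.5510)² = 6.8233.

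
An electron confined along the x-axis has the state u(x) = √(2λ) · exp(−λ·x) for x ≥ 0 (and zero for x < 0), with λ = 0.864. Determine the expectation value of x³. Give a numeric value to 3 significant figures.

1.16

⟨x³⟩ = ∫ x³·|u|² dx (integrals over the domain).
Every integrand reduces to terms xʲ·e^(−2λx) on [0, ∞); use ∫₀^∞ xʲ·e^(−2λx) dx = j!/(2λ)^(j+1).
⟨x³⟩ = 1.1628.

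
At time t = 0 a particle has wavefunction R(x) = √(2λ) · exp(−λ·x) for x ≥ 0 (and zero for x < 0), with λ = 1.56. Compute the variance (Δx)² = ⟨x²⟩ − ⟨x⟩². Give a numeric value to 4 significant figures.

0.1027

Compute ⟨x⟩ and ⟨x²⟩ separately, then (Δx)² = ⟨x²⟩ − ⟨x⟩².
Every integrand reduces to terms xʲ·e^(−2λx) on [0, ∞); use ∫₀^∞ xʲ·e^(−2λx) dx = j!/(2λ)^(j+1).
⟨x⟩ = 0.32051 and ⟨x²⟩ = 0.20546.
(Δx)² = 0.20546 − (0.32051)² = 0.10273.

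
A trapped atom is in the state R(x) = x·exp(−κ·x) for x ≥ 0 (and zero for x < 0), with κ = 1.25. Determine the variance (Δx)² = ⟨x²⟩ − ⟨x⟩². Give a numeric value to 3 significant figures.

0.480

Compute ⟨x⟩ and ⟨x²⟩ separately, then (Δx)² = ⟨x²⟩ − ⟨x⟩².
Every integrand reduces to terms xʲ·e^(−2κx) on [0, ∞); use ∫₀^∞ xʲ·e^(−2κx) dx = j!/(2κ)^(j+1).
Normalization: ∫|R|² dx = 0.12800.
⟨x⟩ = 1.2000 and ⟨x²⟩ = 1.9200.
(Δx)² = 1.9200 − (1.2000)² = 0.48000.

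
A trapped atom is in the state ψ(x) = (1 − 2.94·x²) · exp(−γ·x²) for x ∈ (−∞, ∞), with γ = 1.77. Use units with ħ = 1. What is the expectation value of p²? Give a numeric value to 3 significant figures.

p² ψ = −ħ² d²ψ/dx²; ⟨p²⟩ = −ħ² ∫ ψ*·ψ'' dx / ∫|ψ|² dx.
Expand each integrand as polynomial × e^(−2γx²) and use ∫x^(2j)·e^(−2γx²) dx = (2j−1)!!/(4γ)^j · √(π/(2γ)), odd powers → 0; here √(π/(2γ)) = 0.94205. Differentiate with the product rule, d/dx e^(−γx²) = −2γx·e^(−γx²).
State is unnormalized: ∫|ψ|² dx = 0.64700, and ∫ψ*·(−ħ² ψ'') dx = 5.0649, so ⟨p²⟩ = 5.0649 / 0.64700.
⟨p²⟩ = 7.8283.

7.83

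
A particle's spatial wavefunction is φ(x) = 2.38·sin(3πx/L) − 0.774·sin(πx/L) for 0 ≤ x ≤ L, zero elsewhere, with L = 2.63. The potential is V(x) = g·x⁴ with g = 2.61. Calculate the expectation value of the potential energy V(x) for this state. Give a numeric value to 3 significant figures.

⟨V⟩ = ∫ V(x)·|φ|² dx / ∫|φ|² dx.
On 0 ≤ x ≤ L (j ≠ l): ∫sin²(jπx/L) dx = L/2, ∫sin(jπx/L)·sin(lπx/L) dx = 0; diagonal moments ∫x·sin²(jπx/L) dx = L²/4, ∫x²·sin²(jπx/L) dx = L³·(1/6 − 1/(4j²π²)); cross terms ∫x·sin(jπx/L)·sin(lπx/L) dx = 0 for j + l even and −4jlL²/(π²(j² − l²)²) for j + l odd, ∫x²·sin(jπx/L)·sin(lπx/L) dx = (−1)^(j+l)·4jlL³/(π²(j² − l²)²); higher powers the same way via product-to-sum and parts.
State is unnormalized: ∫|φ|² dx = 8.2365, and ∫φ*·V(x)·φ dx = 149.71, so ⟨V⟩ = 149.71 / 8.2365.
⟨V⟩ = 18.177.

18.2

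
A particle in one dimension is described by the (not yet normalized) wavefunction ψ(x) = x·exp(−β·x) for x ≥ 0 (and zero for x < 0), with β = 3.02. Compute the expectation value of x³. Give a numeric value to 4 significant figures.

⟨x³⟩ = ∫ x³·|ψ|² dx / ∫|ψ|² dx (integrals over the domain).
Every integrand reduces to terms xʲ·e^(−2βx) on [0, ∞); use ∫₀^∞ xʲ·e^(−2βx) dx = j!/(2β)^(j+1).
State is unnormalized: ∫|ψ|² dx = 0.0090765, and ∫ψ*·x³·ψ dx = 0.0024715, so ⟨x³⟩ = 0.0024715 / 0.0090765.
⟨x³⟩ = 0.27230.

0.2723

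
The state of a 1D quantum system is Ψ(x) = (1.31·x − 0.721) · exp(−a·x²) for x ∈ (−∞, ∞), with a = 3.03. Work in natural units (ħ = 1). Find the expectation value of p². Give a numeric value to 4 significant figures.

p² Ψ = −ħ² d²Ψ/dx²; ⟨p²⟩ = −ħ² ∫ Ψ*·Ψ'' dx / ∫|Ψ|² dx.
Expand each integrand as polynomial × e^(−2ax²) and use ∫x^(2j)·e^(−2ax²) dx = (2j−1)!!/(4a)^j · √(π/(2a)), odd powers → 0; here √(π/(2a)) = 0.72001. Differentiate with the product rule, d/dx e^(−ax²) = −2ax·e^(−ax²).
State is unnormalized: ∫|Ψ|² dx = 0.47624, and ∫Ψ*·(−ħ² Ψ'') dx = 2.0608, so ⟨p²⟩ = 2.0608 / 0.47624.
⟨p²⟩ = 4.3273.

4.327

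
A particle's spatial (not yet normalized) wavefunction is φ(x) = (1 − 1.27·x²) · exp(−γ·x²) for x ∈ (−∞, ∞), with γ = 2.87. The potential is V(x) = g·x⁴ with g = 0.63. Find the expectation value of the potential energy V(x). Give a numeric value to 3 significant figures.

0.00566

⟨V⟩ = ∫ V(x)·|φ|² dx / ∫|φ|² dx.
Expand each integrand as polynomial × e^(−2γx²) and use ∫x^(2j)·e^(−2γx²) dx = (2j−1)!!/(4γ)^j · √(π/(2γ)), odd powers → 0; here √(π/(2γ)) = 0.73981.
State is unnormalized: ∫|φ|² dx = 0.60328, and ∫φ*·V(x)·φ dx = 0.0034170, so ⟨V⟩ = 0.0034170 / 0.60328.
⟨V⟩ = 0.0056640.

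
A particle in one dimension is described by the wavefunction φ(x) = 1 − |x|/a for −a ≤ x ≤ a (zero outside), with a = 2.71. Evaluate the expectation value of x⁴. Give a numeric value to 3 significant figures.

⟨x⁴⟩ = ∫ x⁴·|φ|² dx / ∫|φ|² dx (integrals over the domain).
φ is even, so ∫ over [−a, a] = 2∫₀ᵃ with φ = 1 − x/a there: ∫₀ᵃ (1 − x/a)² dx = a/3, ∫₀ᵃ x²(1 − x/a)² dx = a³/30, ∫₀ᵃ x⁴(1 − x/a)² dx = a⁵/105.
State is unnormalized: ∫|φ|² dx = 1.8067, and ∫φ*·x⁴·φ dx = 2.7841, so ⟨x⁴⟩ = 2.7841 / 1.8067.
⟨x⁴⟩ = 1.5410.

1.54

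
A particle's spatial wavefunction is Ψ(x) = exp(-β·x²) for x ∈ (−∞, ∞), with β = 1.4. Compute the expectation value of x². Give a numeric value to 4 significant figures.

0.1786

⟨x²⟩ = ∫ x²·|Ψ|² dx / ∫|Ψ|² dx (integrals over the domain).
Gaussian moments: ∫x^(2j)·e^(−2βx²) dx = (2j−1)!!/(4β)^j · √(π/(2β)), odd powers integrate to 0; here √(π/(2β)) = 1.0592.
State is unnormalized: ∫|Ψ|² dx = 1.0592, and ∫Ψ*·x²·Ψ dx = 0.18915, so ⟨x²⟩ = 0.18915 / 1.0592.
⟨x²⟩ = 0.17857.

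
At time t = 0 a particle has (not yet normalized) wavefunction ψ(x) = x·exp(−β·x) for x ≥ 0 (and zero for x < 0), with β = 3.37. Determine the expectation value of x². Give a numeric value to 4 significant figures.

0.2642

⟨x²⟩ = ∫ x²·|ψ|² dx / ∫|ψ|² dx (integrals over the domain).
Every integrand reduces to terms xʲ·e^(−2βx) on [0, ∞); use ∫₀^∞ xʲ·e^(−2βx) dx = j!/(2β)^(j+1).
State is unnormalized: ∫|ψ|² dx = 0.0065321, and ∫ψ*·x²·ψ dx = 0.0017255, so ⟨x²⟩ = 0.0017255 / 0.0065321.
⟨x²⟩ = 0.26416.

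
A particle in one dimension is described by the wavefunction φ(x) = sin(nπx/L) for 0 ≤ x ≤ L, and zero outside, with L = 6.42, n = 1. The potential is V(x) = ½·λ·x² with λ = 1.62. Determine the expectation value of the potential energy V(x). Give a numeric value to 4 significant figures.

9.437

⟨V⟩ = ∫ V(x)·|φ|² dx / ∫|φ|² dx.
With sin²θ = (1 − cos2θ)/2 on 0 ≤ x ≤ L: ∫sin²(nπx/L) dx = L/2, ∫x·sin²(nπx/L) dx = L²/4, ∫x²·sin²(nπx/L) dx = L³·(1/6 − 1/(4n²π²)); higher powers xᵏ the same way, integrating xᵏ·cos(2nπx/L) by parts.
State is unnormalized: ∫|φ|² dx = 3.2100, and ∫φ*·V(x)·φ dx = 30.293, so ⟨V⟩ = 30.293 / 3.2100.
⟨V⟩ = 9.4371.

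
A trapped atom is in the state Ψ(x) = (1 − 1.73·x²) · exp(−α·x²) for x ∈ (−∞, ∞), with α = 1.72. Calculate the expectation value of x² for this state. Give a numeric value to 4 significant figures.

⟨x²⟩ = ∫ x²·|Ψ|² dx / ∫|Ψ|² dx (integrals over the domain).
Expand each integrand as polynomial × e^(−2αx²) and use ∫x^(2j)·e^(−2αx²) dx = (2j−1)!!/(4α)^j · √(π/(2α)), odd powers → 0; here √(π/(2α)) = 0.95564.
State is unnormalized: ∫|Ψ|² dx = 0.65632, and ∫Ψ*·x²·Ψ dx = 0.061077, so ⟨x²⟩ = 0.061077 / 0.65632.
⟨x²⟩ = 0.093060.

0.09306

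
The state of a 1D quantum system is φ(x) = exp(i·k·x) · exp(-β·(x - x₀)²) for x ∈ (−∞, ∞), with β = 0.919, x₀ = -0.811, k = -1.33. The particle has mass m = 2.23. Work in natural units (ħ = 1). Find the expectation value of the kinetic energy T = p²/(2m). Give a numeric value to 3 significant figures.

T = −(ħ²/2m) d²/dx², so ⟨T⟩ = −(ħ²/2m) ∫ φ*·φ'' dx / ∫|φ|² dx; with m = 2.23.
Gaussian moments (u = x − x₀): ∫u^(2j)·e^(−2βu²) du = (2j−1)!!/(4β)^j · √(π/(2β)), odd powers integrate to 0; here √(π/(2β)) = 1.3074. Derivatives: φ′ = (ik − 2βu)·φ, φ″ = ((ik − 2βu)² − 2β)·φ; the odd-in-u pieces drop out.
State is unnormalized: ∫|φ|² dx = 1.3074, and ∫φ*·(−ħ²/2m · φ'') dx = 0.78792, so ⟨T⟩ = 0.78792 / 1.3074.
⟨T⟩ = 0.60267.

0.603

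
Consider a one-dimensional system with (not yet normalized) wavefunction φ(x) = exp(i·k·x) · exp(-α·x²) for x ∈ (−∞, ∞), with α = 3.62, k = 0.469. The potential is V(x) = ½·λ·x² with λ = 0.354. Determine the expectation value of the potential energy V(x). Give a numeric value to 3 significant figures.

0.0122

⟨V⟩ = ∫ V(x)·|φ|² dx / ∫|φ|² dx.
Gaussian moments: ∫x^(2j)·e^(−2αx²) dx = (2j−1)!!/(4α)^j · √(π/(2α)), odd powers integrate to 0; here √(π/(2α)) = 0.65873.
State is unnormalized: ∫|φ|² dx = 0.65873, and ∫φ*·V(x)·φ dx = 0.0080521, so ⟨V⟩ = 0.0080521 / 0.65873.
⟨V⟩ = 0.012224.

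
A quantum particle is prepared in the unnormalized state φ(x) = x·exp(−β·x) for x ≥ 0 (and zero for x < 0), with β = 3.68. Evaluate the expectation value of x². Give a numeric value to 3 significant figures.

⟨x²⟩ = ∫ x²·|φ|² dx / ∫|φ|² dx (integrals over the domain).
Every integrand reduces to terms xʲ·e^(−2βx) on [0, ∞); use ∫₀^∞ xʲ·e^(−2βx) dx = j!/(2β)^(j+1).
State is unnormalized: ∫|φ|² dx = 0.0050165, and ∫φ*·x²·φ dx = 0.0011113, so ⟨x²⟩ = 0.0011113 / 0.0050165.
⟨x²⟩ = 0.22153.

0.222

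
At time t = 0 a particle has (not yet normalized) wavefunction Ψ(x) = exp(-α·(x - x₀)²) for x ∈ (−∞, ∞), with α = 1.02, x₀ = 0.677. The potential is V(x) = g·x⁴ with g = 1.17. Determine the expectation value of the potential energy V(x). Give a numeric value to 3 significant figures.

⟨V⟩ = ∫ V(x)·|Ψ|² dx / ∫|Ψ|² dx.
Gaussian moments (u = x − x₀): ∫u^(2j)·e^(−2αu²) du = (2j−1)!!/(4α)^j · √(π/(2α)), odd powers integrate to 0; here √(π/(2α)) = 1.2410.
State is unnormalized: ∫|Ψ|² dx = 1.2410, and ∫Ψ*·V(x)·Ψ dx = 1.5453, so ⟨V⟩ = 1.5453 / 1.2410.
⟨V⟩ = 1.2452.

1.25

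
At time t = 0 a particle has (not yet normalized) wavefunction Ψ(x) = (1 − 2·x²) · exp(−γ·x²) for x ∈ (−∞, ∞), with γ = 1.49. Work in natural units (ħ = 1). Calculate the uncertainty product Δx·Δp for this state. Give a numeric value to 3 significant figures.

Δx = √(⟨x²⟩−⟨x⟩²), Δp = √(⟨p²⟩−⟨p⟩²).
Expand each integrand as polynomial × e^(−2γx²) and use ∫x^(2j)·e^(−2γx²) dx = (2j−1)!!/(4γ)^j · √(π/(2γ)), odd powers → 0; here √(π/(2γ)) = 1.0268. Differentiate with the product rule, d/dx e^(−γx²) = −2γx·e^(−γx²).
Normalization: ∫|Ψ|² dx = 0.68452.
⟨x⟩ = 0.0000, ⟨x²⟩ = 0.17005 ⇒ Δx = 0.41237.
⟨p⟩ = 0.0000, ⟨p²⟩ = 5.4966 ⇒ Δp = 2.3445.
Δx·Δp = 0.96681.

0.967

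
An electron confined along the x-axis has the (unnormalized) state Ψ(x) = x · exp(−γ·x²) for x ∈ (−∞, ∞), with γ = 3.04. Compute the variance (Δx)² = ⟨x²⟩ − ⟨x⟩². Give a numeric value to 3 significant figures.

0.247

Compute ⟨x⟩ and ⟨x²⟩ separately, then (Δx)² = ⟨x²⟩ − ⟨x⟩².
Expand each integrand as polynomial × e^(−2γx²) and use ∫x^(2j)·e^(−2γx²) dx = (2j−1)!!/(4γ)^j · √(π/(2γ)), odd powers → 0; here √(π/(2γ)) = 0.71882.
Normalization: ∫|Ψ|² dx = 0.059114.
⟨x⟩ = 0.0000 and ⟨x²⟩ = 0.24671.
(Δx)² = 0.24671 − (0.0000)² = 0.24671.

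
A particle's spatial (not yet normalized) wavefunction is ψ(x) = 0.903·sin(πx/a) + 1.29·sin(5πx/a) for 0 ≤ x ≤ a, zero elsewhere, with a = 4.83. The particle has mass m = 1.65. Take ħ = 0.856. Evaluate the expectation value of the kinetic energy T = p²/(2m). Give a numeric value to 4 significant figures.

1.607

T = −(ħ²/2m) d²/dx², so ⟨T⟩ = −(ħ²/2m) ∫ ψ*·ψ'' dx / ∫|ψ|² dx; with m = 1.65.
d²/dx² sin(jπx/a) = −(jπ/a)²·sin(jπx/a); on 0 ≤ x ≤ a, ∫sin²(jπx/a) dx = a/2 and ∫sin(jπx/a)·sin(lπx/a) dx = 0 for j ≠ l, so only diagonal terms survive in ∫|ψ|² and ∫ψ·ψ″; ∫ψ·ψ′ dx = [ψ²/2] between the walls = 0.
State is unnormalized: ∫|ψ|² dx = 5.9880, and ∫ψ*·(−ħ²/2m · ψ'') dx = 9.6229, so ⟨T⟩ = 9.6229 / 5.9880.
⟨T⟩ = 1.6070.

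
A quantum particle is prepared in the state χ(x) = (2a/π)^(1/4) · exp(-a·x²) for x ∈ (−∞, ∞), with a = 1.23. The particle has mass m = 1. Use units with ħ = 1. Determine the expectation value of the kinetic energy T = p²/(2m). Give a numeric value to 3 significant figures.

0.615

T = −(ħ²/2m) d²/dx², so ⟨T⟩ = −(ħ²/2m) ∫ χ*·χ'' dx; with m = 1.
Gaussian moments: ∫x^(2j)·e^(−2ax²) dx = (2j−1)!!/(4a)^j · √(π/(2a)), odd powers integrate to 0; here √(π/(2a)) = 1.1301. Derivatives: d/dx e^(−ax²) = −2ax·e^(−ax²), d²/dx² e^(−ax²) = (4a²x² − 2a)·e^(−ax²).
⟨T⟩ = 0.61500.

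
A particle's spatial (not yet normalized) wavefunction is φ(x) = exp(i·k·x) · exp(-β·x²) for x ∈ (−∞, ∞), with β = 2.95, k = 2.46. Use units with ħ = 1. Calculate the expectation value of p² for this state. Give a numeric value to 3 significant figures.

9.00

p² φ = −ħ² d²φ/dx²; ⟨p²⟩ = −ħ² ∫ φ*·φ'' dx / ∫|φ|² dx.
Gaussian moments: ∫x^(2j)·e^(−2βx²) dx = (2j−1)!!/(4β)^j · √(π/(2β)), odd powers integrate to 0; here √(π/(2β)) = 0.72971. Derivatives: φ′ = (ik − 2βx)·φ, φ″ = ((ik − 2βx)² − 2β)·φ; the odd-in-x pieces drop out.
State is unnormalized: ∫|φ|² dx = 0.72971, and ∫φ*·(−ħ² φ'') dx = 6.5685, so ⟨p²⟩ = 6.5685 / 0.72971.
⟨p²⟩ = 9.0016.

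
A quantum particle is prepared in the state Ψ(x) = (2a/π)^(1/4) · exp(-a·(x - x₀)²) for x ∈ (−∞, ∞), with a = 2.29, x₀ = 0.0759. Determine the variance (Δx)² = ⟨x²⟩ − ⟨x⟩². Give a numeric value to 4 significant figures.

Compute ⟨x⟩ and ⟨x²⟩ separately, then (Δx)² = ⟨x²⟩ − ⟨x⟩².
Gaussian moments (u = x − x₀): ∫u^(2j)·e^(−2au²) du = (2j−1)!!/(4a)^j · √(π/(2a)), odd powers integrate to 0; here √(π/(2a)) = 0.82821.
⟨x⟩ = 0.075900 and ⟨x²⟩ = 0.11493.
(Δx)² = 0.11493 − (0.075900)² = 0.10917.

0.1092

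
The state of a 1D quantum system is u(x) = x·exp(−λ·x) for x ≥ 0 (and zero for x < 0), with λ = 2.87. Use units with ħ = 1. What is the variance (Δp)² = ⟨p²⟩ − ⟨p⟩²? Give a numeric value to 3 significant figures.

Compute ⟨p⟩ and ⟨p²⟩ separately; (Δp)² = ⟨p²⟩ − ⟨p⟩².
Differentiate x·exp(−λ·x) with the product rule; every integrand then reduces to terms xʲ·e^(−2λx) on [0, ∞), with ∫₀^∞ xʲ·e^(−2λx) dx = j!/(2λ)^(j+1).
Normalization: ∫|u|² dx = 0.010575.
⟨p⟩ = 0.0000 and ⟨p²⟩ = 8.2369.
(Δp)² = 8.2369 − (0.0000)² = 8.2369.

8.24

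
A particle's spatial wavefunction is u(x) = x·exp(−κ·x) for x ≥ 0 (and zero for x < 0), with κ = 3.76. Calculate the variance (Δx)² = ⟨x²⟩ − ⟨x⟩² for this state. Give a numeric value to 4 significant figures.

0.05305

Compute ⟨x⟩ and ⟨x²⟩ separately, then (Δx)² = ⟨x²⟩ − ⟨x⟩².
Every integrand reduces to terms xʲ·e^(−2κx) on [0, ∞); use ∫₀^∞ xʲ·e^(−2κx) dx = j!/(2κ)^(j+1).
Normalization: ∫|u|² dx = 0.0047030.
⟨x⟩ = 0.39894 and ⟨x²⟩ = 0.21220.
(Δx)² = 0.21220 − (0.39894)² = 0.053050.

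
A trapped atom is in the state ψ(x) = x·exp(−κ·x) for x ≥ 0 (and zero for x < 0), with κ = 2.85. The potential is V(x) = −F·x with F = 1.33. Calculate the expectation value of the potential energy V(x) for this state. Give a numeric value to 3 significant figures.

⟨V⟩ = ∫ V(x)·|ψ|² dx / ∫|ψ|² dx.
Every integrand reduces to terms xʲ·e^(−2κx) on [0, ∞); use ∫₀^∞ xʲ·e^(−2κx) dx = j!/(2κ)^(j+1).
State is unnormalized: ∫|ψ|² dx = 0.010800, and ∫ψ*·V(x)·ψ dx = -0.0075597, so ⟨V⟩ = -0.0075597 / 0.010800.
⟨V⟩ = -0.70000.

-0.700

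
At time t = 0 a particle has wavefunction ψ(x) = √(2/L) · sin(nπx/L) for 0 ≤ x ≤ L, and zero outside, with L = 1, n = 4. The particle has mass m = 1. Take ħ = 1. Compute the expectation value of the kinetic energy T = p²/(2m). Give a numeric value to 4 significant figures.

T = −(ħ²/2m) d²/dx², so ⟨T⟩ = −(ħ²/2m) ∫ ψ*·ψ'' dx; with m = 1.
d/dx sin(nπx/L) = (nπ/L)·cos(nπx/L) and d²/dx² sin(nπx/L) = −(nπ/L)²·sin(nπx/L); on 0 ≤ x ≤ L, ∫sin²(nπx/L) dx = L/2 and ∫sin(nπx/L)·cos(nπx/L) dx = 0.
⟨T⟩ = 78.957.

78.96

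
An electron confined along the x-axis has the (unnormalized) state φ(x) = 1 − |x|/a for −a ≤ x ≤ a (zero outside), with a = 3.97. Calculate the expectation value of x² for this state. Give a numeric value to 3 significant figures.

⟨x²⟩ = ∫ x²·|φ|² dx / ∫|φ|² dx (integrals over the domain).
φ is even, so ∫ over [−a, a] = 2∫₀ᵃ with φ = 1 − x/a there: ∫₀ᵃ (1 − x/a)² dx = a/3, ∫₀ᵃ x²(1 − x/a)² dx = a³/30, ∫₀ᵃ x⁴(1 − x/a)² dx = a⁵/105.
State is unnormalized: ∫|φ|² dx = 2.6467, and ∫φ*·x²·φ dx = 4.1714, so ⟨x²⟩ = 4.1714 / 2.6467.
⟨x²⟩ = 1.5761.

1.58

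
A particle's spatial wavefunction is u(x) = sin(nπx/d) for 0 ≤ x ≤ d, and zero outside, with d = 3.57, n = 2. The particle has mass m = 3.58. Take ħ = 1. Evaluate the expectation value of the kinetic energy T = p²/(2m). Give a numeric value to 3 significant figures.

0.433

T = −(ħ²/2m) d²/dx², so ⟨T⟩ = −(ħ²/2m) ∫ u*·u'' dx / ∫|u|² dx; with m = 3.58.
d/dx sin(nπx/d) = (nπ/d)·cos(nπx/d) and d²/dx² sin(nπx/d) = −(nπ/d)²·sin(nπx/d); on 0 ≤ x ≤ d, ∫sin²(nπx/d) dx = d/2 and ∫sin(nπx/d)·cos(nπx/d) dx = 0.
State is unnormalized: ∫|u|² dx = 1.7850, and ∫u*·(−ħ²/2m · u'') dx = 0.77223, so ⟨T⟩ = 0.77223 / 1.7850.
⟨T⟩ = 0.43262.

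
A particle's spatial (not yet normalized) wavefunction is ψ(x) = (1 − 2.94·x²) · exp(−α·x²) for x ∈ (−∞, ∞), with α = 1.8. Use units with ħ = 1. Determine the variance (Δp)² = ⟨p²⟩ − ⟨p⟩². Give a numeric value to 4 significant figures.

Compute ⟨p⟩ and ⟨p²⟩ separately; (Δp)² = ⟨p²⟩ − ⟨p⟩².
Expand each integrand as polynomial × e^(−2αx²) and use ∫x^(2j)·e^(−2αx²) dx = (2j−1)!!/(4α)^j · √(π/(2α)), odd powers → 0; here √(π/(2α)) = 0.93417. Differentiate with the product rule, d/dx e^(−αx²) = −2αx·e^(−αx²).
Normalization: ∫|ψ|² dx = 0.63854.
⟨p⟩ = 0.0000 and ⟨p²⟩ = 7.8574.
(Δp)² = 7.8574 − (0.0000)² = 7.8574.

7.857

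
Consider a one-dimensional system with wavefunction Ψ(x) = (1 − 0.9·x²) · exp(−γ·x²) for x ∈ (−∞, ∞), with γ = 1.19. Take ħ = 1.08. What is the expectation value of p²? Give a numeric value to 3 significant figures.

3.10

p² Ψ = −ħ² d²Ψ/dx²; ⟨p²⟩ = −ħ² ∫ Ψ*·Ψ'' dx / ∫|Ψ|² dx.
Expand each integrand as polynomial × e^(−2γx²) and use ∫x^(2j)·e^(−2γx²) dx = (2j−1)!!/(4γ)^j · √(π/(2γ)), odd powers → 0; here √(π/(2γ)) = 1.1489. Differentiate with the product rule, d/dx e^(−γx²) = −2γx·e^(−γx²).
State is unnormalized: ∫|Ψ|² dx = 0.83767, and ∫Ψ*·(−ħ² Ψ'') dx = 2.5968, so ⟨p²⟩ = 2.5968 / 0.83767.
⟨p²⟩ = 3.1001.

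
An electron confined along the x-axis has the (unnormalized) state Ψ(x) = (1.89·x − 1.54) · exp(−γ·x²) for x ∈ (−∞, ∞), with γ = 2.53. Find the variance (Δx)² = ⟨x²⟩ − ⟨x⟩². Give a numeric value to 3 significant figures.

Compute ⟨x⟩ and ⟨x²⟩ separately, then (Δx)² = ⟨x²⟩ − ⟨x⟩².
Expand each integrand as polynomial × e^(−2γx²) and use ∫x^(2j)·e^(−2γx²) dx = (2j−1)!!/(4γ)^j · √(π/(2γ)), odd powers → 0; here √(π/(2γ)) = 0.78795.
Normalization: ∫|Ψ|² dx = 2.1468.
⟨x⟩ = -0.21112 and ⟨x²⟩ = 0.12442.
(Δx)² = 0.12442 − (-0.21112)² = 0.079845.

0.0798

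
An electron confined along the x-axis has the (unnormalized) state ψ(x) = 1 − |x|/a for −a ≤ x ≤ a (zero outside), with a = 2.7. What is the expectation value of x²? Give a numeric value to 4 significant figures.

0.7290

⟨x²⟩ = ∫ x²·|ψ|² dx / ∫|ψ|² dx (integrals over the domain).
ψ is even, so ∫ over [−a, a] = 2∫₀ᵃ with ψ = 1 − x/a there: ∫₀ᵃ (1 − x/a)² dx = a/3, ∫₀ᵃ x²(1 − x/a)² dx = a³/30, ∫₀ᵃ x⁴(1 − x/a)² dx = a⁵/105.
State is unnormalized: ∫|ψ|² dx = 1.8000, and ∫ψ*·x²·ψ dx = 1.3122, so ⟨x²⟩ = 1.3122 / 1.8000.
⟨x²⟩ = 0.72900.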